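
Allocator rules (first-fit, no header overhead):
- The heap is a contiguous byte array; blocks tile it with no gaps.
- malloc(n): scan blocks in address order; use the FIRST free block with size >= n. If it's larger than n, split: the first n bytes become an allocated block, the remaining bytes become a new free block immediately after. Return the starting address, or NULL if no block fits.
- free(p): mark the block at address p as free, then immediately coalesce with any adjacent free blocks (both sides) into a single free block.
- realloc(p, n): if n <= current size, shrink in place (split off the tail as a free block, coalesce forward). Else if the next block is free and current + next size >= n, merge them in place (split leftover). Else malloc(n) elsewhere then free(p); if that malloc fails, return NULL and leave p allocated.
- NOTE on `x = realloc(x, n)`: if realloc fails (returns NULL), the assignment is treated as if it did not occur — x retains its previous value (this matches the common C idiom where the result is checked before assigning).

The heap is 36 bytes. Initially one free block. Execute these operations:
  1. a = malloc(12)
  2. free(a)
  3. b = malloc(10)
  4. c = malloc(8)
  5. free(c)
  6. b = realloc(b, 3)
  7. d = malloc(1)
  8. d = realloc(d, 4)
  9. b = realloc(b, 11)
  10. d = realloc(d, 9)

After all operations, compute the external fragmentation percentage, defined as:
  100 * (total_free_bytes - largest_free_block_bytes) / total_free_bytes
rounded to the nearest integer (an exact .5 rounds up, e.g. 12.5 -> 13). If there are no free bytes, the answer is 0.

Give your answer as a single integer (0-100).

Answer: 44

Derivation:
Op 1: a = malloc(12) -> a = 0; heap: [0-11 ALLOC][12-35 FREE]
Op 2: free(a) -> (freed a); heap: [0-35 FREE]
Op 3: b = malloc(10) -> b = 0; heap: [0-9 ALLOC][10-35 FREE]
Op 4: c = malloc(8) -> c = 10; heap: [0-9 ALLOC][10-17 ALLOC][18-35 FREE]
Op 5: free(c) -> (freed c); heap: [0-9 ALLOC][10-35 FREE]
Op 6: b = realloc(b, 3) -> b = 0; heap: [0-2 ALLOC][3-35 FREE]
Op 7: d = malloc(1) -> d = 3; heap: [0-2 ALLOC][3-3 ALLOC][4-35 FREE]
Op 8: d = realloc(d, 4) -> d = 3; heap: [0-2 ALLOC][3-6 ALLOC][7-35 FREE]
Op 9: b = realloc(b, 11) -> b = 7; heap: [0-2 FREE][3-6 ALLOC][7-17 ALLOC][18-35 FREE]
Op 10: d = realloc(d, 9) -> d = 18; heap: [0-6 FREE][7-17 ALLOC][18-26 ALLOC][27-35 FREE]
Free blocks: [7 9] total_free=16 largest=9 -> 100*(16-9)/16 = 700/16 = 43.75 -> rounds to 44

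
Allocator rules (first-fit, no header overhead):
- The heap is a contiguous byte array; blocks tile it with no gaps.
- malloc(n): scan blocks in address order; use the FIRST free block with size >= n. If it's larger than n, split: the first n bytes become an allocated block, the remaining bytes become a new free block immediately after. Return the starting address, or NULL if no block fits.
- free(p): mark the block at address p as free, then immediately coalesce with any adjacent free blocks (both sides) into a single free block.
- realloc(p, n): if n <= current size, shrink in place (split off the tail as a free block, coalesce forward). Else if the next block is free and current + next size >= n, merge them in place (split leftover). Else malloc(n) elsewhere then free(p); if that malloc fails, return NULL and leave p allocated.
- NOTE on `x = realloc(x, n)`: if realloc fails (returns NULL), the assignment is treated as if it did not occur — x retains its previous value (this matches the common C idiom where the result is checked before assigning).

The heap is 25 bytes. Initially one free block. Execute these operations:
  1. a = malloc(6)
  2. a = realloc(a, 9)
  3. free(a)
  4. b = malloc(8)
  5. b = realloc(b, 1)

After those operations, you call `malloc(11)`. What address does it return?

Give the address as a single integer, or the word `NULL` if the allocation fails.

Op 1: a = malloc(6) -> a = 0; heap: [0-5 ALLOC][6-24 FREE]
Op 2: a = realloc(a, 9) -> a = 0; heap: [0-8 ALLOC][9-24 FREE]
Op 3: free(a) -> (freed a); heap: [0-24 FREE]
Op 4: b = malloc(8) -> b = 0; heap: [0-7 ALLOC][8-24 FREE]
Op 5: b = realloc(b, 1) -> b = 0; heap: [0-0 ALLOC][1-24 FREE]
malloc(11): first-fit scan over [0-0 ALLOC][1-24 FREE] -> 1

Answer: 1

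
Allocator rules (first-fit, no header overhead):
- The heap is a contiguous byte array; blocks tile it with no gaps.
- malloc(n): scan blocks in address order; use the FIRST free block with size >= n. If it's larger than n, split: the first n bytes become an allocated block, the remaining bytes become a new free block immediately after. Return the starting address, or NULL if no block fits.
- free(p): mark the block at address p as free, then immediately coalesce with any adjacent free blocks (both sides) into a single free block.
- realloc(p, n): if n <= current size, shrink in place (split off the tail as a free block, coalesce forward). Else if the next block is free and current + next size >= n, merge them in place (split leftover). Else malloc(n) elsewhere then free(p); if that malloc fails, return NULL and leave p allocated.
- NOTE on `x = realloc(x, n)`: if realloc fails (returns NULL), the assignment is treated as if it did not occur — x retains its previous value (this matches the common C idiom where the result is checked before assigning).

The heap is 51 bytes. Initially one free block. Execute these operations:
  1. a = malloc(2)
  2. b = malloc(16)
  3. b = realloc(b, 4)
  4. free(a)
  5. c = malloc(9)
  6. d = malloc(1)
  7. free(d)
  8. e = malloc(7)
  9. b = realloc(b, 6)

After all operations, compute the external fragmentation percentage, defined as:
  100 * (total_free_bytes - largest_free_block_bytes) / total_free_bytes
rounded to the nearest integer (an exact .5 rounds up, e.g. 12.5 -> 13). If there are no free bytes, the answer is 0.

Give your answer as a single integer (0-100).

Op 1: a = malloc(2) -> a = 0; heap: [0-1 ALLOC][2-50 FREE]
Op 2: b = malloc(16) -> b = 2; heap: [0-1 ALLOC][2-17 ALLOC][18-50 FREE]
Op 3: b = realloc(b, 4) -> b = 2; heap: [0-1 ALLOC][2-5 ALLOC][6-50 FREE]
Op 4: free(a) -> (freed a); heap: [0-1 FREE][2-5 ALLOC][6-50 FREE]
Op 5: c = malloc(9) -> c = 6; heap: [0-1 FREE][2-5 ALLOC][6-14 ALLOC][15-50 FREE]
Op 6: d = malloc(1) -> d = 0; heap: [0-0 ALLOC][1-1 FREE][2-5 ALLOC][6-14 ALLOC][15-50 FREE]
Op 7: free(d) -> (freed d); heap: [0-1 FREE][2-5 ALLOC][6-14 ALLOC][15-50 FREE]
Op 8: e = malloc(7) -> e = 15; heap: [0-1 FREE][2-5 ALLOC][6-14 ALLOC][15-21 ALLOC][22-50 FREE]
Op 9: b = realloc(b, 6) -> b = 22; heap: [0-5 FREE][6-14 ALLOC][15-21 ALLOC][22-27 ALLOC][28-50 FREE]
Free blocks: [6 23] total_free=29 largest=23 -> 100*(29-23)/29 = 600/29 ≈ 20.690 -> rounds to 21

Answer: 21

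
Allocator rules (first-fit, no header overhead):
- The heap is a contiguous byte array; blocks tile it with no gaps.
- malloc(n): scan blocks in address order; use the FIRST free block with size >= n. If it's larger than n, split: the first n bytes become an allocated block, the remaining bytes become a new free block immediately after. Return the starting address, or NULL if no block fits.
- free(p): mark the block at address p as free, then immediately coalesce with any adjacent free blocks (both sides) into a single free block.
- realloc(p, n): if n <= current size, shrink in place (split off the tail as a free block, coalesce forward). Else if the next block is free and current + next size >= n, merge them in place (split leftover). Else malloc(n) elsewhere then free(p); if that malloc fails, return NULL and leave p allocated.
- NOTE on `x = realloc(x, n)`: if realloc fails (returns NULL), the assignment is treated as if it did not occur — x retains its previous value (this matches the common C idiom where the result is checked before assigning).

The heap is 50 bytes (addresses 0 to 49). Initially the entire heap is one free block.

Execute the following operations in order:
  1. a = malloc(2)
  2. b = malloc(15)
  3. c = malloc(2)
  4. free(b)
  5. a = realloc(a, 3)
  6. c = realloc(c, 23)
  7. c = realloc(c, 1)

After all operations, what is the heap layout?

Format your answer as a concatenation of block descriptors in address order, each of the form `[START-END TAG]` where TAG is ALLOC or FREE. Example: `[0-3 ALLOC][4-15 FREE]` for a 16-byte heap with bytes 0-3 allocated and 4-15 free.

Op 1: a = malloc(2) -> a = 0; heap: [0-1 ALLOC][2-49 FREE]
Op 2: b = malloc(15) -> b = 2; heap: [0-1 ALLOC][2-16 ALLOC][17-49 FREE]
Op 3: c = malloc(2) -> c = 17; heap: [0-1 ALLOC][2-16 ALLOC][17-18 ALLOC][19-49 FREE]
Op 4: free(b) -> (freed b); heap: [0-1 ALLOC][2-16 FREE][17-18 ALLOC][19-49 FREE]
Op 5: a = realloc(a, 3) -> a = 0; heap: [0-2 ALLOC][3-16 FREE][17-18 ALLOC][19-49 FREE]
Op 6: c = realloc(c, 23) -> c = 17; heap: [0-2 ALLOC][3-16 FREE][17-39 ALLOC][40-49 FREE]
Op 7: c = realloc(c, 1) -> c = 17; heap: [0-2 ALLOC][3-16 FREE][17-17 ALLOC][18-49 FREE]

Answer: [0-2 ALLOC][3-16 FREE][17-17 ALLOC][18-49 FREE]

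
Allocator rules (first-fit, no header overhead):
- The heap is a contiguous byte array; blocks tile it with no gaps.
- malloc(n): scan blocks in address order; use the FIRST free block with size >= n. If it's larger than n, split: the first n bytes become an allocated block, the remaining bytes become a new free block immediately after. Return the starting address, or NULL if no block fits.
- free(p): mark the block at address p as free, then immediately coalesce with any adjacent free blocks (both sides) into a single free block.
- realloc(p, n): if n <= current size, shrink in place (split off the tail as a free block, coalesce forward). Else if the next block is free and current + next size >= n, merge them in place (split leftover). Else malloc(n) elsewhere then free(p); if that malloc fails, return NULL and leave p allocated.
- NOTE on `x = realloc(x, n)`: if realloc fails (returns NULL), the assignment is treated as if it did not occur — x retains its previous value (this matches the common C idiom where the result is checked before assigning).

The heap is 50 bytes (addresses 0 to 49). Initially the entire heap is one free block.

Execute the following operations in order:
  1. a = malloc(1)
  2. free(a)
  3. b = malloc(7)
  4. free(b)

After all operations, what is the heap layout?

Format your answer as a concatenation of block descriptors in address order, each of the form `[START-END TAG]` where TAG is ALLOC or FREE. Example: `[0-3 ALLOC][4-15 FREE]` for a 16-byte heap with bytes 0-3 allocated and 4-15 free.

Op 1: a = malloc(1) -> a = 0; heap: [0-0 ALLOC][1-49 FREE]
Op 2: free(a) -> (freed a); heap: [0-49 FREE]
Op 3: b = malloc(7) -> b = 0; heap: [0-6 ALLOC][7-49 FREE]
Op 4: free(b) -> (freed b); heap: [0-49 FREE]

Answer: [0-49 FREE]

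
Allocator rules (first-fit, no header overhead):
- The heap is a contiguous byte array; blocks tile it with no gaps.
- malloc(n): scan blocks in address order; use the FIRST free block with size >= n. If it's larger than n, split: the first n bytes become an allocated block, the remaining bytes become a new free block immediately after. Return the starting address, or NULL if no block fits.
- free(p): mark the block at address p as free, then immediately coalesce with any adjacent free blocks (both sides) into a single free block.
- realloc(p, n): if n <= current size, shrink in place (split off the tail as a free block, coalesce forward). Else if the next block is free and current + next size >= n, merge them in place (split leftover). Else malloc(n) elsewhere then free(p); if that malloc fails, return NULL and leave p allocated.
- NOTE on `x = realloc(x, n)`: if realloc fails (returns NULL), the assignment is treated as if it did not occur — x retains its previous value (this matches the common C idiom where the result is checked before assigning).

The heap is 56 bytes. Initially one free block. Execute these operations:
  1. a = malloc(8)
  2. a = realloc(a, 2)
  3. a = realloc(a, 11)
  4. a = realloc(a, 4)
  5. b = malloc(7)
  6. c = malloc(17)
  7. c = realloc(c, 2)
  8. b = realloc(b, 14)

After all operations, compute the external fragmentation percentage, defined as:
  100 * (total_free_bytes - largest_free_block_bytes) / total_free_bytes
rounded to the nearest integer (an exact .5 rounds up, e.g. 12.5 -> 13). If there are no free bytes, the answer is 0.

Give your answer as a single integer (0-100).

Op 1: a = malloc(8) -> a = 0; heap: [0-7 ALLOC][8-55 FREE]
Op 2: a = realloc(a, 2) -> a = 0; heap: [0-1 ALLOC][2-55 FREE]
Op 3: a = realloc(a, 11) -> a = 0; heap: [0-10 ALLOC][11-55 FREE]
Op 4: a = realloc(a, 4) -> a = 0; heap: [0-3 ALLOC][4-55 FREE]
Op 5: b = malloc(7) -> b = 4; heap: [0-3 ALLOC][4-10 ALLOC][11-55 FREE]
Op 6: c = malloc(17) -> c = 11; heap: [0-3 ALLOC][4-10 ALLOC][11-27 ALLOC][28-55 FREE]
Op 7: c = realloc(c, 2) -> c = 11; heap: [0-3 ALLOC][4-10 ALLOC][11-12 ALLOC][13-55 FREE]
Op 8: b = realloc(b, 14) -> b = 13; heap: [0-3 ALLOC][4-10 FREE][11-12 ALLOC][13-26 ALLOC][27-55 FREE]
Free blocks: [7 29] total_free=36 largest=29 -> 100*(36-29)/36 = 700/36 ≈ 19.444 -> rounds to 19

Answer: 19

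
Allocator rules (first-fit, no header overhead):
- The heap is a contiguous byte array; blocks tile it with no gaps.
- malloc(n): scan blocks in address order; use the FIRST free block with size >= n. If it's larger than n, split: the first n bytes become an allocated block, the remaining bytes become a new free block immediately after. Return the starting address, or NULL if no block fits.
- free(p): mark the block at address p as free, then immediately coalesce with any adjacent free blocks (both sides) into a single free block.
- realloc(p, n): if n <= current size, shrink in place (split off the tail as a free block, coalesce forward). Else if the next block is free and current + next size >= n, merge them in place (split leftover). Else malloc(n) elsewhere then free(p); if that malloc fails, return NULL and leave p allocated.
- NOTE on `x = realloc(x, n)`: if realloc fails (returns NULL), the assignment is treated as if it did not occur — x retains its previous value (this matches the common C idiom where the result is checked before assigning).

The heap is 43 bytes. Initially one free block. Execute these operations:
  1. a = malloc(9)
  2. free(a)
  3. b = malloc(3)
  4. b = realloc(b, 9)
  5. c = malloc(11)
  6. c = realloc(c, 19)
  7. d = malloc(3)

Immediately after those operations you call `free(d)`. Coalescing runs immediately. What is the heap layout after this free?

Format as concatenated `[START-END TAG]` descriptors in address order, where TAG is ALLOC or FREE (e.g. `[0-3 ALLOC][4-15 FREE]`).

Answer: [0-8 ALLOC][9-27 ALLOC][28-42 FREE]

Derivation:
Op 1: a = malloc(9) -> a = 0; heap: [0-8 ALLOC][9-42 FREE]
Op 2: free(a) -> (freed a); heap: [0-42 FREE]
Op 3: b = malloc(3) -> b = 0; heap: [0-2 ALLOC][3-42 FREE]
Op 4: b = realloc(b, 9) -> b = 0; heap: [0-8 ALLOC][9-42 FREE]
Op 5: c = malloc(11) -> c = 9; heap: [0-8 ALLOC][9-19 ALLOC][20-42 FREE]
Op 6: c = realloc(c, 19) -> c = 9; heap: [0-8 ALLOC][9-27 ALLOC][28-42 FREE]
Op 7: d = malloc(3) -> d = 28; heap: [0-8 ALLOC][9-27 ALLOC][28-30 ALLOC][31-42 FREE]
free(d): d = 28 -> block [28-30 ALLOC]; mark free, coalesce with adjacent free neighbors -> [0-8 ALLOC][9-27 ALLOC][28-42 FREE]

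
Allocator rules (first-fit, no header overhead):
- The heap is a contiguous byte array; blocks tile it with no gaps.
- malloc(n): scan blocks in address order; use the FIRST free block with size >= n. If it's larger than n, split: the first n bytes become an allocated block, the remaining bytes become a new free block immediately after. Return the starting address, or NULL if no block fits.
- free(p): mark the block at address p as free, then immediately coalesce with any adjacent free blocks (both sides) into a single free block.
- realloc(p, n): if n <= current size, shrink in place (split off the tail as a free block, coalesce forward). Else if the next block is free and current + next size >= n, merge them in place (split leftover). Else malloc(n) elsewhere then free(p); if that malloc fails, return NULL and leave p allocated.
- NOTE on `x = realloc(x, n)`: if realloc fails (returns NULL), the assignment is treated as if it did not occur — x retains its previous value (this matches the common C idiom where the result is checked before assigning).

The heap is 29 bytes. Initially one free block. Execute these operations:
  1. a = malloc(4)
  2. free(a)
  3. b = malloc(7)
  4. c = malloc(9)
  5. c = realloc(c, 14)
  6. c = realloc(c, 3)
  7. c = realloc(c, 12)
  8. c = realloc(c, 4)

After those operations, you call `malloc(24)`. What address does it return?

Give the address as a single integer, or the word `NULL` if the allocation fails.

Op 1: a = malloc(4) -> a = 0; heap: [0-3 ALLOC][4-28 FREE]
Op 2: free(a) -> (freed a); heap: [0-28 FREE]
Op 3: b = malloc(7) -> b = 0; heap: [0-6 ALLOC][7-28 FREE]
Op 4: c = malloc(9) -> c = 7; heap: [0-6 ALLOC][7-15 ALLOC][16-28 FREE]
Op 5: c = realloc(c, 14) -> c = 7; heap: [0-6 ALLOC][7-20 ALLOC][21-28 FREE]
Op 6: c = realloc(c, 3) -> c = 7; heap: [0-6 ALLOC][7-9 ALLOC][10-28 FREE]
Op 7: c = realloc(c, 12) -> c = 7; heap: [0-6 ALLOC][7-18 ALLOC][19-28 FREE]
Op 8: c = realloc(c, 4) -> c = 7; heap: [0-6 ALLOC][7-10 ALLOC][11-28 FREE]
malloc(24): first-fit scan over [0-6 ALLOC][7-10 ALLOC][11-28 FREE] -> NULL

Answer: NULL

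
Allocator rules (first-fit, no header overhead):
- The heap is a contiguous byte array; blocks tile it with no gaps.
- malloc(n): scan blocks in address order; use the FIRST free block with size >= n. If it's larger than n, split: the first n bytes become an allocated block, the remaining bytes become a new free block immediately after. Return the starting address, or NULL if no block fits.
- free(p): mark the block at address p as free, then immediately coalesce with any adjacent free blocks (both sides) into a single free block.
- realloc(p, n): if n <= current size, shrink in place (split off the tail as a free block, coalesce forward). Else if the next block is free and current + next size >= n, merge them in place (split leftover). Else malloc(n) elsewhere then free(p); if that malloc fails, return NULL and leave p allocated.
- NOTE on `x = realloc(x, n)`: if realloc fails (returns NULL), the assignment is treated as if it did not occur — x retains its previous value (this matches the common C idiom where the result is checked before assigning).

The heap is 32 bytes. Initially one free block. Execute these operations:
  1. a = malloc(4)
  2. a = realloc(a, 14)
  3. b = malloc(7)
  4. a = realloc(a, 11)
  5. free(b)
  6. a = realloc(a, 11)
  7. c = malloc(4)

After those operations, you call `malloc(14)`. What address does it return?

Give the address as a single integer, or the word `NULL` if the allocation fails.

Op 1: a = malloc(4) -> a = 0; heap: [0-3 ALLOC][4-31 FREE]
Op 2: a = realloc(a, 14) -> a = 0; heap: [0-13 ALLOC][14-31 FREE]
Op 3: b = malloc(7) -> b = 14; heap: [0-13 ALLOC][14-20 ALLOC][21-31 FREE]
Op 4: a = realloc(a, 11) -> a = 0; heap: [0-10 ALLOC][11-13 FREE][14-20 ALLOC][21-31 FREE]
Op 5: free(b) -> (freed b); heap: [0-10 ALLOC][11-31 FREE]
Op 6: a = realloc(a, 11) -> a = 0; heap: [0-10 ALLOC][11-31 FREE]
Op 7: c = malloc(4) -> c = 11; heap: [0-10 ALLOC][11-14 ALLOC][15-31 FREE]
malloc(14): first-fit scan over [0-10 ALLOC][11-14 ALLOC][15-31 FREE] -> 15

Answer: 15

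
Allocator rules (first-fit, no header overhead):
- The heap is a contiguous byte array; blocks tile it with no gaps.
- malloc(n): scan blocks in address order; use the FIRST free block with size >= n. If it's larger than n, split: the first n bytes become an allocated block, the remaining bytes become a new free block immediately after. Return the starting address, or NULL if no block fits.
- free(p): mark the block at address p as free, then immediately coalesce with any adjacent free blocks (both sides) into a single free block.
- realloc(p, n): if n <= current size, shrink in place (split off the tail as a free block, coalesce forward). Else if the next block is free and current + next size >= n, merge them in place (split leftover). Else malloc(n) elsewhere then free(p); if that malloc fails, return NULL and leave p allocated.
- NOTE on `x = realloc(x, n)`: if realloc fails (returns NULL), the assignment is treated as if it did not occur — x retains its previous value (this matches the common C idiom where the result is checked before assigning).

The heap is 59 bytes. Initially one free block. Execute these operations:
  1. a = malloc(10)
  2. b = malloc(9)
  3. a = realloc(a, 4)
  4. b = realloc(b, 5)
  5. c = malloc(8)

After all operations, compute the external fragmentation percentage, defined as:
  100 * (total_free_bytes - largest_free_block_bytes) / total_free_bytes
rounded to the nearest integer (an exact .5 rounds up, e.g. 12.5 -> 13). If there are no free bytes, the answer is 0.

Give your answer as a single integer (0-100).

Answer: 14

Derivation:
Op 1: a = malloc(10) -> a = 0; heap: [0-9 ALLOC][10-58 FREE]
Op 2: b = malloc(9) -> b = 10; heap: [0-9 ALLOC][10-18 ALLOC][19-58 FREE]
Op 3: a = realloc(a, 4) -> a = 0; heap: [0-3 ALLOC][4-9 FREE][10-18 ALLOC][19-58 FREE]
Op 4: b = realloc(b, 5) -> b = 10; heap: [0-3 ALLOC][4-9 FREE][10-14 ALLOC][15-58 FREE]
Op 5: c = malloc(8) -> c = 15; heap: [0-3 ALLOC][4-9 FREE][10-14 ALLOC][15-22 ALLOC][23-58 FREE]
Free blocks: [6 36] total_free=42 largest=36 -> 100*(42-36)/42 = 600/42 ≈ 14.286 -> rounds to 14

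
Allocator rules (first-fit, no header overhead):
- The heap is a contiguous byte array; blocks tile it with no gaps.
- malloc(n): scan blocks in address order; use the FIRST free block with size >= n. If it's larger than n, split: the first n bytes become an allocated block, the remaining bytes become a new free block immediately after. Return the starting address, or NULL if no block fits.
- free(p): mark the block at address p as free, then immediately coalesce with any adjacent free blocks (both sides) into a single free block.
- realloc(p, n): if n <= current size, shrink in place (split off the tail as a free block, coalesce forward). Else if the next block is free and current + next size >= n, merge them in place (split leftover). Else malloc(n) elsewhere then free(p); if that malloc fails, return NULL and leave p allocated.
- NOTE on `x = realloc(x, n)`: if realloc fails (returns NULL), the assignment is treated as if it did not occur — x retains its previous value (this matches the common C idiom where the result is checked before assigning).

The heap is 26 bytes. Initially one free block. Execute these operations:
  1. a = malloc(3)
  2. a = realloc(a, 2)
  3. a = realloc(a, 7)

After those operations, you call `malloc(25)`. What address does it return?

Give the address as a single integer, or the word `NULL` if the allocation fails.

Answer: NULL

Derivation:
Op 1: a = malloc(3) -> a = 0; heap: [0-2 ALLOC][3-25 FREE]
Op 2: a = realloc(a, 2) -> a = 0; heap: [0-1 ALLOC][2-25 FREE]
Op 3: a = realloc(a, 7) -> a = 0; heap: [0-6 ALLOC][7-25 FREE]
malloc(25): first-fit scan over [0-6 ALLOC][7-25 FREE] -> NULL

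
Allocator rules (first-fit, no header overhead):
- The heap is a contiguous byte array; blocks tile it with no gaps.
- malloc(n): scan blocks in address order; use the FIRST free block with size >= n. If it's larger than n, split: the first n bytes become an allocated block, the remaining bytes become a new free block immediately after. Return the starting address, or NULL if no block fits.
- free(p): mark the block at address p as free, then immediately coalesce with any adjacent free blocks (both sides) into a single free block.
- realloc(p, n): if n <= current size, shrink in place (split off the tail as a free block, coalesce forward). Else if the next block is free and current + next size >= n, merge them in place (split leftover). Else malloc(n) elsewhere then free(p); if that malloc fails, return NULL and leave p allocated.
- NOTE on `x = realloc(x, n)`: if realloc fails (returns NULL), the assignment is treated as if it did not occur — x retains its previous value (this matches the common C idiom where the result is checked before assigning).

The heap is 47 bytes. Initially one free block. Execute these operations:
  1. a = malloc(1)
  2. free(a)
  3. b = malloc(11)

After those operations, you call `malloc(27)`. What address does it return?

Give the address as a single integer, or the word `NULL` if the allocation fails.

Op 1: a = malloc(1) -> a = 0; heap: [0-0 ALLOC][1-46 FREE]
Op 2: free(a) -> (freed a); heap: [0-46 FREE]
Op 3: b = malloc(11) -> b = 0; heap: [0-10 ALLOC][11-46 FREE]
malloc(27): first-fit scan over [0-10 ALLOC][11-46 FREE] -> 11

Answer: 11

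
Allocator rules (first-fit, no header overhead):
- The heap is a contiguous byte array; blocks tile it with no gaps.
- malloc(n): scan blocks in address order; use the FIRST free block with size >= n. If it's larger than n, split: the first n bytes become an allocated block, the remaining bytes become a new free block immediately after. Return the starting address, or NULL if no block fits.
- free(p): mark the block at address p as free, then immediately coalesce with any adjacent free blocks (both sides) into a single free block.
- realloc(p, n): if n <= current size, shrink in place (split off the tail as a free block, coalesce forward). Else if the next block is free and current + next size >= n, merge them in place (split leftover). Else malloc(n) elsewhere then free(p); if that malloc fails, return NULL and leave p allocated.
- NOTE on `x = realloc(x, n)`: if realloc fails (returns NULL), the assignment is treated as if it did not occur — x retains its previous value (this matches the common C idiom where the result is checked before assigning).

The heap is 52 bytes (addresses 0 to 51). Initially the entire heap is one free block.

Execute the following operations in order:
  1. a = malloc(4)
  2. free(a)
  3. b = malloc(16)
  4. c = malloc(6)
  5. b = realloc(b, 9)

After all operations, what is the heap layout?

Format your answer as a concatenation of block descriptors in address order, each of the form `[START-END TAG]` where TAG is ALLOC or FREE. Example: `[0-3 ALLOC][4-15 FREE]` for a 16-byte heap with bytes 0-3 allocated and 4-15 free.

Op 1: a = malloc(4) -> a = 0; heap: [0-3 ALLOC][4-51 FREE]
Op 2: free(a) -> (freed a); heap: [0-51 FREE]
Op 3: b = malloc(16) -> b = 0; heap: [0-15 ALLOC][16-51 FREE]
Op 4: c = malloc(6) -> c = 16; heap: [0-15 ALLOC][16-21 ALLOC][22-51 FREE]
Op 5: b = realloc(b, 9) -> b = 0; heap: [0-8 ALLOC][9-15 FREE][16-21 ALLOC][22-51 FREE]

Answer: [0-8 ALLOC][9-15 FREE][16-21 ALLOC][22-51 FREE]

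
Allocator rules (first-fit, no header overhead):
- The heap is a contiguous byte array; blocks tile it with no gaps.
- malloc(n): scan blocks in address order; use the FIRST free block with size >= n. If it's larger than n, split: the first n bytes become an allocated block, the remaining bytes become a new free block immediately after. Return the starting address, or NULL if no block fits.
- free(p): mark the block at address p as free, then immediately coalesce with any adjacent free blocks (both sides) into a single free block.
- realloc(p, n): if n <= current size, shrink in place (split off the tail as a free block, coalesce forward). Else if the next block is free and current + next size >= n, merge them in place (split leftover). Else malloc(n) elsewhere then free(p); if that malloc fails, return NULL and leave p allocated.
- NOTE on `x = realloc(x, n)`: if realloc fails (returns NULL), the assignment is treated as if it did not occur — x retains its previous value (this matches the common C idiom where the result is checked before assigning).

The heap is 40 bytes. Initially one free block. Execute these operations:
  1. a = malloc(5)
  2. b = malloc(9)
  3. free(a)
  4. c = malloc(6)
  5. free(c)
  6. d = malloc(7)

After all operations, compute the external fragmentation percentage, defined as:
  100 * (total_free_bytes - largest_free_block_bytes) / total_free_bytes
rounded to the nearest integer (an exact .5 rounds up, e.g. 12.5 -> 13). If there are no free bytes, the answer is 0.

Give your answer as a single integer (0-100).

Op 1: a = malloc(5) -> a = 0; heap: [0-4 ALLOC][5-39 FREE]
Op 2: b = malloc(9) -> b = 5; heap: [0-4 ALLOC][5-13 ALLOC][14-39 FREE]
Op 3: free(a) -> (freed a); heap: [0-4 FREE][5-13 ALLOC][14-39 FREE]
Op 4: c = malloc(6) -> c = 14; heap: [0-4 FREE][5-13 ALLOC][14-19 ALLOC][20-39 FREE]
Op 5: free(c) -> (freed c); heap: [0-4 FREE][5-13 ALLOC][14-39 FREE]
Op 6: d = malloc(7) -> d = 14; heap: [0-4 FREE][5-13 ALLOC][14-20 ALLOC][21-39 FREE]
Free blocks: [5 19] total_free=24 largest=19 -> 100*(24-19)/24 = 500/24 ≈ 20.833 -> rounds to 21

Answer: 21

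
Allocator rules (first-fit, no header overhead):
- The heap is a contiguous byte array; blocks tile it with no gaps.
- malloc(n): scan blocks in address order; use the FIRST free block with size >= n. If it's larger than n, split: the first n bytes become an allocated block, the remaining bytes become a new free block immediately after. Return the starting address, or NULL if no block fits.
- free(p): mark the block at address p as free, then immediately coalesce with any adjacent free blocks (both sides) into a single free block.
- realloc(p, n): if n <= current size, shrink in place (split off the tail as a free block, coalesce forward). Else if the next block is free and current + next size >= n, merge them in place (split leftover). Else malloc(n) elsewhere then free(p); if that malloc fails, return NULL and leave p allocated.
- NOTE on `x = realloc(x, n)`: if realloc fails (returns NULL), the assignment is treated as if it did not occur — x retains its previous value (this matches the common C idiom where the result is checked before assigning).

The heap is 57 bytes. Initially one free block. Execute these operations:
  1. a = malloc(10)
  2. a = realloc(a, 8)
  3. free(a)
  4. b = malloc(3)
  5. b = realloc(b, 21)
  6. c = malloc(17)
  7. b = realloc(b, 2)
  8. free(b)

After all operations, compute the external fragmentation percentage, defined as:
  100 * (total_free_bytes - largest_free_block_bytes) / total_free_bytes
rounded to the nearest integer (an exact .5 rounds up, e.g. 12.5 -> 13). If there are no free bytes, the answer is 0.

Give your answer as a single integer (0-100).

Answer: 48

Derivation:
Op 1: a = malloc(10) -> a = 0; heap: [0-9 ALLOC][10-56 FREE]
Op 2: a = realloc(a, 8) -> a = 0; heap: [0-7 ALLOC][8-56 FREE]
Op 3: free(a) -> (freed a); heap: [0-56 FREE]
Op 4: b = malloc(3) -> b = 0; heap: [0-2 ALLOC][3-56 FREE]
Op 5: b = realloc(b, 21) -> b = 0; heap: [0-20 ALLOC][21-56 FREE]
Op 6: c = malloc(17) -> c = 21; heap: [0-20 ALLOC][21-37 ALLOC][38-56 FREE]
Op 7: b = realloc(b, 2) -> b = 0; heap: [0-1 ALLOC][2-20 FREE][21-37 ALLOC][38-56 FREE]
Op 8: free(b) -> (freed b); heap: [0-20 FREE][21-37 ALLOC][38-56 FREE]
Free blocks: [21 19] total_free=40 largest=21 -> 100*(40-21)/40 = 1900/40 = 47.5 -> rounds to 48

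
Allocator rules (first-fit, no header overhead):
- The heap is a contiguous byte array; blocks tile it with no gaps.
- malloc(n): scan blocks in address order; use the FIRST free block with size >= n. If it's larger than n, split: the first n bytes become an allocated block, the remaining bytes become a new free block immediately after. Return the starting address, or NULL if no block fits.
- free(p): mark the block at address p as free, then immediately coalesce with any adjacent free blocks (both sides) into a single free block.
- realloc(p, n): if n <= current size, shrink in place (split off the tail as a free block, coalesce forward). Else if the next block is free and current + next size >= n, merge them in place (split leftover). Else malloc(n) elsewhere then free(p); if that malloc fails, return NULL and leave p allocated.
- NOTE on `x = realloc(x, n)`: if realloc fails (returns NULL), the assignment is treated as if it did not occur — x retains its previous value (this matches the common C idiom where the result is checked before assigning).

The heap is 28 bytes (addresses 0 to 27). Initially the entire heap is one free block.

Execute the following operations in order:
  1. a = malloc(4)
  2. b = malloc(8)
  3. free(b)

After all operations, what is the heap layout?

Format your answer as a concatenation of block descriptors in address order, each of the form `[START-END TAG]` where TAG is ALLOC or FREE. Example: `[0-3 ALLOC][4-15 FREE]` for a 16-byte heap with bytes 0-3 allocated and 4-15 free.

Op 1: a = malloc(4) -> a = 0; heap: [0-3 ALLOC][4-27 FREE]
Op 2: b = malloc(8) -> b = 4; heap: [0-3 ALLOC][4-11 ALLOC][12-27 FREE]
Op 3: free(b) -> (freed b); heap: [0-3 ALLOC][4-27 FREE]

Answer: [0-3 ALLOC][4-27 FREE]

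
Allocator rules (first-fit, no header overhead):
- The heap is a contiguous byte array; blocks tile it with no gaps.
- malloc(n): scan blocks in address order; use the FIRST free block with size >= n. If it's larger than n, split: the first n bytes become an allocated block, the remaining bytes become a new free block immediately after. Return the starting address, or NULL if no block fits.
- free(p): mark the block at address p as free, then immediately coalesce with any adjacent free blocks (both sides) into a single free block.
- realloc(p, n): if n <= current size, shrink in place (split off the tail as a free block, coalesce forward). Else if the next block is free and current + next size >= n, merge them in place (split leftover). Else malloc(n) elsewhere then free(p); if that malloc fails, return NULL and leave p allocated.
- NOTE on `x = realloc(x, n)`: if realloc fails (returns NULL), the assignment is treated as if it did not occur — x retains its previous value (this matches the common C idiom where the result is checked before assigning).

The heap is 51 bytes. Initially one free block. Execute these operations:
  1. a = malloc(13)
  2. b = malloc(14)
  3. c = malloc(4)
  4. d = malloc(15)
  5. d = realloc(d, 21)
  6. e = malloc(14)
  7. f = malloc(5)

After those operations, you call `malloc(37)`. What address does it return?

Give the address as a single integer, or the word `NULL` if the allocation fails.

Op 1: a = malloc(13) -> a = 0; heap: [0-12 ALLOC][13-50 FREE]
Op 2: b = malloc(14) -> b = 13; heap: [0-12 ALLOC][13-26 ALLOC][27-50 FREE]
Op 3: c = malloc(4) -> c = 27; heap: [0-12 ALLOC][13-26 ALLOC][27-30 ALLOC][31-50 FREE]
Op 4: d = malloc(15) -> d = 31; heap: [0-12 ALLOC][13-26 ALLOC][27-30 ALLOC][31-45 ALLOC][46-50 FREE]
Op 5: d = realloc(d, 21) -> NULL (d unchanged); heap: [0-12 ALLOC][13-26 ALLOC][27-30 ALLOC][31-45 ALLOC][46-50 FREE]
Op 6: e = malloc(14) -> e = NULL; heap: [0-12 ALLOC][13-26 ALLOC][27-30 ALLOC][31-45 ALLOC][46-50 FREE]
Op 7: f = malloc(5) -> f = 46; heap: [0-12 ALLOC][13-26 ALLOC][27-30 ALLOC][31-45 ALLOC][46-50 ALLOC]
malloc(37): first-fit scan over [0-12 ALLOC][13-26 ALLOC][27-30 ALLOC][31-45 ALLOC][46-50 ALLOC] -> NULL

Answer: NULL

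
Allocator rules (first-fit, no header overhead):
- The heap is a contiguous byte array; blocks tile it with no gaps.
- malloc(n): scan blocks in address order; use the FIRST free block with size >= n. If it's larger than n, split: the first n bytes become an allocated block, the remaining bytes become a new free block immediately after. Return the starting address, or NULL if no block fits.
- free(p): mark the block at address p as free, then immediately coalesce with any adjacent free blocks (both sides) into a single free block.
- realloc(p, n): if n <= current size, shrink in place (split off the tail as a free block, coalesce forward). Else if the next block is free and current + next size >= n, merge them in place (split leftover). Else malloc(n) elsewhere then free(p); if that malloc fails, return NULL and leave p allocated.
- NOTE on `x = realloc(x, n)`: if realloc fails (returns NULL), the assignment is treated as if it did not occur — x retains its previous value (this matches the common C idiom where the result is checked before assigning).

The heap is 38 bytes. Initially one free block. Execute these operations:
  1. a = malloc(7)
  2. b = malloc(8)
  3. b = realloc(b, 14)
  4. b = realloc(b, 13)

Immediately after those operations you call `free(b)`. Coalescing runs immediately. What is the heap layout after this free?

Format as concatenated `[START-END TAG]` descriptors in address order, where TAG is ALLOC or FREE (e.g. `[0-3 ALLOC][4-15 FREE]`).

Op 1: a = malloc(7) -> a = 0; heap: [0-6 ALLOC][7-37 FREE]
Op 2: b = malloc(8) -> b = 7; heap: [0-6 ALLOC][7-14 ALLOC][15-37 FREE]
Op 3: b = realloc(b, 14) -> b = 7; heap: [0-6 ALLOC][7-20 ALLOC][21-37 FREE]
Op 4: b = realloc(b, 13) -> b = 7; heap: [0-6 ALLOC][7-19 ALLOC][20-37 FREE]
free(b): b = 7 -> block [7-19 ALLOC]; mark free, coalesce with adjacent free neighbors -> [0-6 ALLOC][7-37 FREE]

Answer: [0-6 ALLOC][7-37 FREE]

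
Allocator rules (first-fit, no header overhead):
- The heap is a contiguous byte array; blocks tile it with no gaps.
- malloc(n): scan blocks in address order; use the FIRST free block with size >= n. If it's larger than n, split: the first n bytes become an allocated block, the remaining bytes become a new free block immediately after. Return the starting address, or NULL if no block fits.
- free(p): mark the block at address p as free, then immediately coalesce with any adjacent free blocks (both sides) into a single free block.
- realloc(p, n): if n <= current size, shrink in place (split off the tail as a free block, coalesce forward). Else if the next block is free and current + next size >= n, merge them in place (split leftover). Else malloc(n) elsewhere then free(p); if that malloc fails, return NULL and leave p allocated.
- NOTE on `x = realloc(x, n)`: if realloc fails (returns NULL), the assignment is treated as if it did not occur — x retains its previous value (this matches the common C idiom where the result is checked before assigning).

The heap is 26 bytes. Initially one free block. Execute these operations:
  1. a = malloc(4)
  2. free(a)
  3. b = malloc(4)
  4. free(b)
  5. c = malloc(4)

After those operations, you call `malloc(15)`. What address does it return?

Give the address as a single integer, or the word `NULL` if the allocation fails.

Answer: 4

Derivation:
Op 1: a = malloc(4) -> a = 0; heap: [0-3 ALLOC][4-25 FREE]
Op 2: free(a) -> (freed a); heap: [0-25 FREE]
Op 3: b = malloc(4) -> b = 0; heap: [0-3 ALLOC][4-25 FREE]
Op 4: free(b) -> (freed b); heap: [0-25 FREE]
Op 5: c = malloc(4) -> c = 0; heap: [0-3 ALLOC][4-25 FREE]
malloc(15): first-fit scan over [0-3 ALLOC][4-25 FREE] -> 4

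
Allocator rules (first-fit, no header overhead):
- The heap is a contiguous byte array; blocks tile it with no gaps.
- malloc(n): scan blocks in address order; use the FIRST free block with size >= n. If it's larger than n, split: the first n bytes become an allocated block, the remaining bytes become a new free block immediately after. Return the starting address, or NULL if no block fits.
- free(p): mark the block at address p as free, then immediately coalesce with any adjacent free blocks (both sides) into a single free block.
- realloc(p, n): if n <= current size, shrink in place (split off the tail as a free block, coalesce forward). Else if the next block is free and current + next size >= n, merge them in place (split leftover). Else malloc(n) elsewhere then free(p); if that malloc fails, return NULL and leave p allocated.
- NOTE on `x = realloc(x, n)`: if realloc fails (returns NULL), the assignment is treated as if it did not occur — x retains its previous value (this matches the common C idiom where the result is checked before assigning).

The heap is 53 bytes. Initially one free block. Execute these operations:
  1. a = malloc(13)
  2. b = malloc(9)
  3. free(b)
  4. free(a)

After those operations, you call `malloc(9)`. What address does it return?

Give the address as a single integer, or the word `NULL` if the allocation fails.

Answer: 0

Derivation:
Op 1: a = malloc(13) -> a = 0; heap: [0-12 ALLOC][13-52 FREE]
Op 2: b = malloc(9) -> b = 13; heap: [0-12 ALLOC][13-21 ALLOC][22-52 FREE]
Op 3: free(b) -> (freed b); heap: [0-12 ALLOC][13-52 FREE]
Op 4: free(a) -> (freed a); heap: [0-52 FREE]
malloc(9): first-fit scan over [0-52 FREE] -> 0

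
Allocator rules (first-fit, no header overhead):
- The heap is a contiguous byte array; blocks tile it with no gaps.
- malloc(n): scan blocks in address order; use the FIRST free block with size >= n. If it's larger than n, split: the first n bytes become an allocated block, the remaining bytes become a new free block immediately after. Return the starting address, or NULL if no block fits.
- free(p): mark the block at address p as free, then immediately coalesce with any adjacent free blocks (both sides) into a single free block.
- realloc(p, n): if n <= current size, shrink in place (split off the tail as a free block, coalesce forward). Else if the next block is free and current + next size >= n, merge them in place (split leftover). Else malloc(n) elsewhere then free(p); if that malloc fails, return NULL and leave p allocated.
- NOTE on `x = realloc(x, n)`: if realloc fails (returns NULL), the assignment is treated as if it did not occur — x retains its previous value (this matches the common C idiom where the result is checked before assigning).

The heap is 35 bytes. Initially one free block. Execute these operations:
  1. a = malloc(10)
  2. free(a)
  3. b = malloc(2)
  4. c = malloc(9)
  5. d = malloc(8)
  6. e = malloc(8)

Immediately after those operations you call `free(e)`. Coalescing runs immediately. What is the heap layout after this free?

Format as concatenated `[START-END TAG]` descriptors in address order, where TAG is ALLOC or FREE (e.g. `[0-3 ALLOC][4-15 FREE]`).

Op 1: a = malloc(10) -> a = 0; heap: [0-9 ALLOC][10-34 FREE]
Op 2: free(a) -> (freed a); heap: [0-34 FREE]
Op 3: b = malloc(2) -> b = 0; heap: [0-1 ALLOC][2-34 FREE]
Op 4: c = malloc(9) -> c = 2; heap: [0-1 ALLOC][2-10 ALLOC][11-34 FREE]
Op 5: d = malloc(8) -> d = 11; heap: [0-1 ALLOC][2-10 ALLOC][11-18 ALLOC][19-34 FREE]
Op 6: e = malloc(8) -> e = 19; heap: [0-1 ALLOC][2-10 ALLOC][11-18 ALLOC][19-26 ALLOC][27-34 FREE]
free(e): e = 19 -> block [19-26 ALLOC]; mark free, coalesce with adjacent free neighbors -> [0-1 ALLOC][2-10 ALLOC][11-18 ALLOC][19-34 FREE]

Answer: [0-1 ALLOC][2-10 ALLOC][11-18 ALLOC][19-34 FREE]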